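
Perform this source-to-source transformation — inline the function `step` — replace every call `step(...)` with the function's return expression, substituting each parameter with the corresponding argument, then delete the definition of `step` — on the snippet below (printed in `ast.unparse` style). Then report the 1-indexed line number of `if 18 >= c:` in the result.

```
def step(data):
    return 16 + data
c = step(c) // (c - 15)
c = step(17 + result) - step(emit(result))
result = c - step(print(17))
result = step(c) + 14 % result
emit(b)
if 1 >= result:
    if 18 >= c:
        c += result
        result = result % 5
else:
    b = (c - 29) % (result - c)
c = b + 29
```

Transformed code:
c = (16 + c) // (c - 15)
c = 16 + (17 + result) - (16 + emit(result))
result = c - (16 + print(17))
result = 16 + c + 14 % result
emit(b)
if 1 >= result:
    if 18 >= c:
        c += result
        result = result % 5
else:
    b = (c - 29) % (result - c)
c = b + 29

7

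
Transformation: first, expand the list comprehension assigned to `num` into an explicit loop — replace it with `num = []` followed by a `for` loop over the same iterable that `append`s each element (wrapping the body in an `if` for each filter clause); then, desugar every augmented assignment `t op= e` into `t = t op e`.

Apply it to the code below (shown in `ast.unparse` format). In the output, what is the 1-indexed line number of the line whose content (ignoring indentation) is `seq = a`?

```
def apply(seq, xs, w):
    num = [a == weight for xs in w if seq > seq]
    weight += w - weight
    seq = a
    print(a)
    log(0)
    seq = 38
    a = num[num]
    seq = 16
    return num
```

Transformed code:
def apply(seq, xs, w):
    num = []
    for xs in w:
        if seq > seq:
            num.append(a == weight)
    weight = weight + (w - weight)
    seq = a
    print(a)
    log(0)
    seq = 38
    a = num[num]
    seq = 16
    return num

7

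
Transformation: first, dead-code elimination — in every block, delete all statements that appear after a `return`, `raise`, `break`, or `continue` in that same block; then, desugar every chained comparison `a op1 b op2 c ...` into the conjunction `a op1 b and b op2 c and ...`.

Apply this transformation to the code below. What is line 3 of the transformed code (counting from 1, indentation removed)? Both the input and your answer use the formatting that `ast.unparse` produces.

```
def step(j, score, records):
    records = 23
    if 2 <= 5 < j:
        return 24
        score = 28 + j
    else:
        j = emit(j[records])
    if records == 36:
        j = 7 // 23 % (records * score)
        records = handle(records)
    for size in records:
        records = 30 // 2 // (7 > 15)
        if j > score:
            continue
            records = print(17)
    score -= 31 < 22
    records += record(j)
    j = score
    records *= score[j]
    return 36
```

Transformed code:
def step(j, score, records):
    records = 23
    if 2 <= 5 and 5 < j:
        return 24
    else:
        j = emit(j[records])
    if records == 36:
        j = 7 // 23 % (records * score)
        records = handle(records)
    for size in records:
        records = 30 // 2 // (7 > 15)
        if j > score:
            continue
    score -= 31 < 22
    records += record(j)
    j = score
    records *= score[j]
    return 36

if 2 <= 5 and 5 < j:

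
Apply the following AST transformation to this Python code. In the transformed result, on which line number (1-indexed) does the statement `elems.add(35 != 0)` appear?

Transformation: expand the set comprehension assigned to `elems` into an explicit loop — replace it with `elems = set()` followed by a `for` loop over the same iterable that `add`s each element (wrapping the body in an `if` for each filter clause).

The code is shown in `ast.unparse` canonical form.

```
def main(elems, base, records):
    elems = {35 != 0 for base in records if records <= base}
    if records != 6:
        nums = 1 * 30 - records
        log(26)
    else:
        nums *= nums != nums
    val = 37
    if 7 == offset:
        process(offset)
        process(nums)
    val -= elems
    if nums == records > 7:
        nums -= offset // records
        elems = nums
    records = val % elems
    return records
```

Transformed code:
def main(elems, base, records):
    elems = set()
    for base in records:
        if records <= base:
            elems.add(35 != 0)
    if records != 6:
        nums = 1 * 30 - records
        log(26)
    else:
        nums *= nums != nums
    val = 37
    if 7 == offset:
        process(offset)
        process(nums)
    val -= elems
    if nums == records > 7:
        nums -= offset // records
        elems = nums
    records = val % elems
    return records

5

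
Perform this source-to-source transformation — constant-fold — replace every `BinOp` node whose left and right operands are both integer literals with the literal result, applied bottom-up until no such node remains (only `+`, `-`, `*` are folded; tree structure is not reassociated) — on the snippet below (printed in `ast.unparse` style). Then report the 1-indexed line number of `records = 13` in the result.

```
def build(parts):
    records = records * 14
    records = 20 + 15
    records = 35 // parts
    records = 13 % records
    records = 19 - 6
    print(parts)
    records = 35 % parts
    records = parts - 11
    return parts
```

Transformed code:
def build(parts):
    records = records * 14
    records = 35
    records = 35 // parts
    records = 13 % records
    records = 13
    print(parts)
    records = 35 % parts
    records = parts - 11
    return parts

6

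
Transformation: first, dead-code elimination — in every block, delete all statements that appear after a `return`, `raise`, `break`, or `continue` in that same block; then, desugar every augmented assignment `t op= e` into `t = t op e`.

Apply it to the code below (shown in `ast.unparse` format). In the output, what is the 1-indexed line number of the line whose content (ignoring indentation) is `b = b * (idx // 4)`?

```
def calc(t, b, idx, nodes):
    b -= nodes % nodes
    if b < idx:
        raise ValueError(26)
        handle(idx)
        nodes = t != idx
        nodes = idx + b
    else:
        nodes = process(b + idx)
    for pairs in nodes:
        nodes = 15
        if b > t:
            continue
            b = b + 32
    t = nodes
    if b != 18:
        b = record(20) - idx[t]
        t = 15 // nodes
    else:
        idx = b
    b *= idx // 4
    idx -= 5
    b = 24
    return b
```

17

Transformed code:
def calc(t, b, idx, nodes):
    b = b - nodes % nodes
    if b < idx:
        raise ValueError(26)
    else:
        nodes = process(b + idx)
    for pairs in nodes:
        nodes = 15
        if b > t:
            continue
    t = nodes
    if b != 18:
        b = record(20) - idx[t]
        t = 15 // nodes
    else:
        idx = b
    b = b * (idx // 4)
    idx = idx - 5
    b = 24
    return b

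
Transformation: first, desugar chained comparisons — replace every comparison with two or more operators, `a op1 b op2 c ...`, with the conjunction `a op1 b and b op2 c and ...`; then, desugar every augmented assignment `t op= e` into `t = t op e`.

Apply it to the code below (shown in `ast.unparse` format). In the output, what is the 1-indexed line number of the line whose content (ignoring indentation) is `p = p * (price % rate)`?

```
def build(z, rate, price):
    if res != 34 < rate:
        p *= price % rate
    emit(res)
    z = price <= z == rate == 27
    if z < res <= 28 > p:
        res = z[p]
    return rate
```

Transformed code:
def build(z, rate, price):
    if res != 34 and 34 < rate:
        p = p * (price % rate)
    emit(res)
    z = price <= z and z == rate and (rate == 27)
    if z < res and res <= 28 and (28 > p):
        res = z[p]
    return rate

3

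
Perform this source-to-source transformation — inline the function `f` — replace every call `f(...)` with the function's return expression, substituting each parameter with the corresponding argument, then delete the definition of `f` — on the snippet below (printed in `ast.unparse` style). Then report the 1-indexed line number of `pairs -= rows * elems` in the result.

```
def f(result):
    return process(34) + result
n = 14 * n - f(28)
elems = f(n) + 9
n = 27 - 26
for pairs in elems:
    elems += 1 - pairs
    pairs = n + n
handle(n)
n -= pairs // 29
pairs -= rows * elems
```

9

Transformed code:
n = 14 * n - (process(34) + 28)
elems = process(34) + n + 9
n = 27 - 26
for pairs in elems:
    elems += 1 - pairs
    pairs = n + n
handle(n)
n -= pairs // 29
pairs -= rows * elems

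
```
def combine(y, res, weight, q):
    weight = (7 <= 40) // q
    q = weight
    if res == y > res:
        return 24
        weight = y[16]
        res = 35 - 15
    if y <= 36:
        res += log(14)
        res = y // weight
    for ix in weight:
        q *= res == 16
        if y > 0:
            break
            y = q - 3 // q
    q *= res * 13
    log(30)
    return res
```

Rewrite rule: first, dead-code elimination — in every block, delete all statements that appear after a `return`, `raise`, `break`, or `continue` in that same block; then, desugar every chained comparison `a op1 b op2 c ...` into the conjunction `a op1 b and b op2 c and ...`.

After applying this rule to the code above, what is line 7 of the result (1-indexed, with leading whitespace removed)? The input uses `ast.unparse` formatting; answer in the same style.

Transformed code:
def combine(y, res, weight, q):
    weight = (7 <= 40) // q
    q = weight
    if res == y and y > res:
        return 24
    if y <= 36:
        res += log(14)
        res = y // weight
    for ix in weight:
        q *= res == 16
        if y > 0:
            break
    q *= res * 13
    log(30)
    return res

res += log(14)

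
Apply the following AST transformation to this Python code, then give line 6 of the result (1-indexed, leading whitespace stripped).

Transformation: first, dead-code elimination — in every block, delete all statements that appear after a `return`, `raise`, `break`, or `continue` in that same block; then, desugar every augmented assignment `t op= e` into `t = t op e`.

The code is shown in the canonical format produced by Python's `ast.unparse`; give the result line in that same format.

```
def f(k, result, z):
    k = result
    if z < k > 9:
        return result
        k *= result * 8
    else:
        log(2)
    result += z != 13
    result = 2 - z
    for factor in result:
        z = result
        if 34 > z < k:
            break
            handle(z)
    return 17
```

Transformed code:
def f(k, result, z):
    k = result
    if z < k > 9:
        return result
    else:
        log(2)
    result = result + (z != 13)
    result = 2 - z
    for factor in result:
        z = result
        if 34 > z < k:
            break
    return 17

log(2)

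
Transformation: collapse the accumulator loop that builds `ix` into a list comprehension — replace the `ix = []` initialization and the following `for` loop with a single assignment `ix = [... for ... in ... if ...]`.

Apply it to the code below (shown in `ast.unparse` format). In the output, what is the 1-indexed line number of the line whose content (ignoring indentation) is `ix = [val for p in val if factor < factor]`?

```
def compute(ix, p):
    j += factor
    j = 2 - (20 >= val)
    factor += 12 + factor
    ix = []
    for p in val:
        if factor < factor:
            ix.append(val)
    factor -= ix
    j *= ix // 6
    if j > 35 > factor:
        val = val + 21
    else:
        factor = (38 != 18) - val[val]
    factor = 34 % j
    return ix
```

5

Transformed code:
def compute(ix, p):
    j += factor
    j = 2 - (20 >= val)
    factor += 12 + factor
    ix = [val for p in val if factor < factor]
    factor -= ix
    j *= ix // 6
    if j > 35 > factor:
        val = val + 21
    else:
        factor = (38 != 18) - val[val]
    factor = 34 % j
    return ix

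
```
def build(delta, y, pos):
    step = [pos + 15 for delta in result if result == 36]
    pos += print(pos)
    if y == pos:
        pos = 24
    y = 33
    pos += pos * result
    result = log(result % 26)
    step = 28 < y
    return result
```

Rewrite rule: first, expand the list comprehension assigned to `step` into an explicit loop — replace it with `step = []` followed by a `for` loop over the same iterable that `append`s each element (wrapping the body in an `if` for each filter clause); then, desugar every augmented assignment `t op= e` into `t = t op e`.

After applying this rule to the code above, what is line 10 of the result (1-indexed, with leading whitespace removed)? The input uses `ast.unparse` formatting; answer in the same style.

Transformed code:
def build(delta, y, pos):
    step = []
    for delta in result:
        if result == 36:
            step.append(pos + 15)
    pos = pos + print(pos)
    if y == pos:
        pos = 24
    y = 33
    pos = pos + pos * result
    result = log(result % 26)
    step = 28 < y
    return result

pos = pos + pos * result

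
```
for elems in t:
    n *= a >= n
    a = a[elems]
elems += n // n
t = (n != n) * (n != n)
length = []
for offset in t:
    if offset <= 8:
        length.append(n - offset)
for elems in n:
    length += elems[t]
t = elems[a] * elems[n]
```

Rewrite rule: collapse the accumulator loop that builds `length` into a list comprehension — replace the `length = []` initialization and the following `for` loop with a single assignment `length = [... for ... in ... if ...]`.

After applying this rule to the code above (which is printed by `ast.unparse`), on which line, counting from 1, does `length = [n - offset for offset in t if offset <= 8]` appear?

6

Transformed code:
for elems in t:
    n *= a >= n
    a = a[elems]
elems += n // n
t = (n != n) * (n != n)
length = [n - offset for offset in t if offset <= 8]
for elems in n:
    length += elems[t]
t = elems[a] * elems[n]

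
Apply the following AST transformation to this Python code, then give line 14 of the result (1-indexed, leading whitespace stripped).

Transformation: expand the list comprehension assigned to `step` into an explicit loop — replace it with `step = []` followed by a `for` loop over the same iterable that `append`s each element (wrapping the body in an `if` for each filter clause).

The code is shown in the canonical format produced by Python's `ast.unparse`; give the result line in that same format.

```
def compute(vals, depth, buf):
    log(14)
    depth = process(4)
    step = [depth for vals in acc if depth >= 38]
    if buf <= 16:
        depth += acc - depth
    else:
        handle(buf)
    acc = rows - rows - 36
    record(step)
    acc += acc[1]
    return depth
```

acc += acc[1]

Transformed code:
def compute(vals, depth, buf):
    log(14)
    depth = process(4)
    step = []
    for vals in acc:
        if depth >= 38:
            step.append(depth)
    if buf <= 16:
        depth += acc - depth
    else:
        handle(buf)
    acc = rows - rows - 36
    record(step)
    acc += acc[1]
    return depth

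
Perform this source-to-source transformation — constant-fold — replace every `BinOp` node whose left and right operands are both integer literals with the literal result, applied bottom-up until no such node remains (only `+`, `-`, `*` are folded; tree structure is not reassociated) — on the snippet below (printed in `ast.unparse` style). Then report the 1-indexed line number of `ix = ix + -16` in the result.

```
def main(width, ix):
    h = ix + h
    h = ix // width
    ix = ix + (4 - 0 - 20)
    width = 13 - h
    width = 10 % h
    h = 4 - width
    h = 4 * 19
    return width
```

4

Transformed code:
def main(width, ix):
    h = ix + h
    h = ix // width
    ix = ix + -16
    width = 13 - h
    width = 10 % h
    h = 4 - width
    h = 76
    return width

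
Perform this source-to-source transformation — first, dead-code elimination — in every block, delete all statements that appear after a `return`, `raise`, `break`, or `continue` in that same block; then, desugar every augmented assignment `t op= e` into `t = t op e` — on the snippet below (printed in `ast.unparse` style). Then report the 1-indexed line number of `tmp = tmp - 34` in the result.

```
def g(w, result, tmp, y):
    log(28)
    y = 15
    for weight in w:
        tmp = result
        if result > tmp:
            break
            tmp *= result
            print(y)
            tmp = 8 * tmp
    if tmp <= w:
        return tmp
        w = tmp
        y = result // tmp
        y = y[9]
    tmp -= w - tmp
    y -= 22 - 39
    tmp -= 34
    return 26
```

Transformed code:
def g(w, result, tmp, y):
    log(28)
    y = 15
    for weight in w:
        tmp = result
        if result > tmp:
            break
    if tmp <= w:
        return tmp
    tmp = tmp - (w - tmp)
    y = y - (22 - 39)
    tmp = tmp - 34
    return 26

12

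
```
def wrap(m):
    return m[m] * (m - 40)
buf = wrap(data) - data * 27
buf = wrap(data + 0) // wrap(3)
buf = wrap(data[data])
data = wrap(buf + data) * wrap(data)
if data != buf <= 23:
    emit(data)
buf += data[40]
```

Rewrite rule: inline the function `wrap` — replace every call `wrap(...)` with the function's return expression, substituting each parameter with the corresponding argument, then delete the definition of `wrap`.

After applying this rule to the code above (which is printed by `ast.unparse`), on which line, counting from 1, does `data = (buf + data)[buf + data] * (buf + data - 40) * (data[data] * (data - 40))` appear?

4

Transformed code:
buf = data[data] * (data - 40) - data * 27
buf = (data + 0)[data + 0] * (data + 0 - 40) // (3[3] * (3 - 40))
buf = data[data][data[data]] * (data[data] - 40)
data = (buf + data)[buf + data] * (buf + data - 40) * (data[data] * (data - 40))
if data != buf <= 23:
    emit(data)
buf += data[40]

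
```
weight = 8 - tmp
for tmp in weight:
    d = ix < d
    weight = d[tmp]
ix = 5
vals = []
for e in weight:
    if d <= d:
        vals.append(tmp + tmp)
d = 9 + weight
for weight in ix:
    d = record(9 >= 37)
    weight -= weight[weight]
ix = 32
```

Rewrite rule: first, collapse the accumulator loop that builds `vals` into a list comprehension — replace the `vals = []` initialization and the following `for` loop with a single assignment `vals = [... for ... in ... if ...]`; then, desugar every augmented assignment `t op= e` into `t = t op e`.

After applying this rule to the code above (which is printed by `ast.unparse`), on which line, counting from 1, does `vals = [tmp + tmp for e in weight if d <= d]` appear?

6

Transformed code:
weight = 8 - tmp
for tmp in weight:
    d = ix < d
    weight = d[tmp]
ix = 5
vals = [tmp + tmp for e in weight if d <= d]
d = 9 + weight
for weight in ix:
    d = record(9 >= 37)
    weight = weight - weight[weight]
ix = 32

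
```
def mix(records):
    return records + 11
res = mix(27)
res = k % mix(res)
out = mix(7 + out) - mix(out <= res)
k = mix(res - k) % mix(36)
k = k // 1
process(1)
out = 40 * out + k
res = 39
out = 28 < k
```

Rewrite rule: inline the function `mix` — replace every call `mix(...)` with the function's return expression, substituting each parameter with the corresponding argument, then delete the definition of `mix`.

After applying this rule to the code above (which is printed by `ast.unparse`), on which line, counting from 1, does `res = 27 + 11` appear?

Transformed code:
res = 27 + 11
res = k % (res + 11)
out = 7 + out + 11 - ((out <= res) + 11)
k = (res - k + 11) % (36 + 11)
k = k // 1
process(1)
out = 40 * out + k
res = 39
out = 28 < k

1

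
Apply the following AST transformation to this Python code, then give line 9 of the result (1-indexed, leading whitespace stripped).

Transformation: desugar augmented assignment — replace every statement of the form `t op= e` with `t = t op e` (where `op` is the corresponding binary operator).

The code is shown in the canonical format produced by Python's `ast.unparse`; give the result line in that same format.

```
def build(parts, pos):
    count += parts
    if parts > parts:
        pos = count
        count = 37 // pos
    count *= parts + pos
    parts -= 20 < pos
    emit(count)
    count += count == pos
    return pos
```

count = count + (count == pos)

Transformed code:
def build(parts, pos):
    count = count + parts
    if parts > parts:
        pos = count
        count = 37 // pos
    count = count * (parts + pos)
    parts = parts - (20 < pos)
    emit(count)
    count = count + (count == pos)
    return pos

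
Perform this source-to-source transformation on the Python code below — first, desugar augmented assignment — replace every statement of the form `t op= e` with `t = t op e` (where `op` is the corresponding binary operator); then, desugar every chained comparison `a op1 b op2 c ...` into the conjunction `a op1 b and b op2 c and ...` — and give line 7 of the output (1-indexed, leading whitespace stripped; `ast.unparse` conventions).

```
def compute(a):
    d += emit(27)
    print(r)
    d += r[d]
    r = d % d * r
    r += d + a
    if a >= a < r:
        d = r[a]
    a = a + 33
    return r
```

Transformed code:
def compute(a):
    d = d + emit(27)
    print(r)
    d = d + r[d]
    r = d % d * r
    r = r + (d + a)
    if a >= a and a < r:
        d = r[a]
    a = a + 33
    return r

if a >= a and a < r:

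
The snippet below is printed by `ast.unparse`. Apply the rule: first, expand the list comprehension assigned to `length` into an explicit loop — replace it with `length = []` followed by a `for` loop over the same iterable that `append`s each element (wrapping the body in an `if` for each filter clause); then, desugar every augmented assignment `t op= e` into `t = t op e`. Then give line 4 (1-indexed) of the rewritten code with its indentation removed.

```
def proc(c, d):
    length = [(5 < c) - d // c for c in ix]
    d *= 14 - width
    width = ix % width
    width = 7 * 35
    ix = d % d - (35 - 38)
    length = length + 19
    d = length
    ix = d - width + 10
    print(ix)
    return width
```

Transformed code:
def proc(c, d):
    length = []
    for c in ix:
        length.append((5 < c) - d // c)
    d = d * (14 - width)
    width = ix % width
    width = 7 * 35
    ix = d % d - (35 - 38)
    length = length + 19
    d = length
    ix = d - width + 10
    print(ix)
    return width

length.append((5 < c) - d // c)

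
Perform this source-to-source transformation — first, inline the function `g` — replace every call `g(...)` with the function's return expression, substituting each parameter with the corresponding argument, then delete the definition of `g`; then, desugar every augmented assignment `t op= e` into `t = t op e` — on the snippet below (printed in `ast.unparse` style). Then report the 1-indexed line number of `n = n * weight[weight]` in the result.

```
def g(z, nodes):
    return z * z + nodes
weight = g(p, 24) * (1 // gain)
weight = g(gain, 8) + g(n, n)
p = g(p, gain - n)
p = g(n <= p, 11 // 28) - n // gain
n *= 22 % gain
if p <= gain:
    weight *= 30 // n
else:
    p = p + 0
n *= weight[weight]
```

Transformed code:
weight = (p * p + 24) * (1 // gain)
weight = gain * gain + 8 + (n * n + n)
p = p * p + (gain - n)
p = (n <= p) * (n <= p) + 11 // 28 - n // gain
n = n * (22 % gain)
if p <= gain:
    weight = weight * (30 // n)
else:
    p = p + 0
n = n * weight[weight]

10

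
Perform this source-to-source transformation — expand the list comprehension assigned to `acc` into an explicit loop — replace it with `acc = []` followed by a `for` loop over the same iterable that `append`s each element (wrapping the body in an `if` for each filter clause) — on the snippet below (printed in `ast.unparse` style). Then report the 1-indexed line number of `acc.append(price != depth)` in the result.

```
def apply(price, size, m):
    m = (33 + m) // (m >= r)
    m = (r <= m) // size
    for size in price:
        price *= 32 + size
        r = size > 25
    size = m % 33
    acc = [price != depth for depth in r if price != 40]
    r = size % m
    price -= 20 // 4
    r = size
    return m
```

11

Transformed code:
def apply(price, size, m):
    m = (33 + m) // (m >= r)
    m = (r <= m) // size
    for size in price:
        price *= 32 + size
        r = size > 25
    size = m % 33
    acc = []
    for depth in r:
        if price != 40:
            acc.append(price != depth)
    r = size % m
    price -= 20 // 4
    r = size
    return m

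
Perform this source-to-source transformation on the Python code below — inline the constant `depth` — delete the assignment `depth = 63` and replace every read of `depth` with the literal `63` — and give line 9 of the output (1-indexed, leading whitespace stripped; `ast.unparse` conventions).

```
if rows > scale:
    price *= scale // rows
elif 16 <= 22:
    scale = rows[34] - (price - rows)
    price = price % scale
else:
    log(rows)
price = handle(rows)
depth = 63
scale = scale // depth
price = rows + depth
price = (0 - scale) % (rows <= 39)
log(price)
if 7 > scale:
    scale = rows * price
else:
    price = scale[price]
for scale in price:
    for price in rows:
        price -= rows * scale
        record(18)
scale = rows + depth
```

scale = scale // 63

Transformed code:
if rows > scale:
    price *= scale // rows
elif 16 <= 22:
    scale = rows[34] - (price - rows)
    price = price % scale
else:
    log(rows)
price = handle(rows)
scale = scale // 63
price = rows + 63
price = (0 - scale) % (rows <= 39)
log(price)
if 7 > scale:
    scale = rows * price
else:
    price = scale[price]
for scale in price:
    for price in rows:
        price -= rows * scale
        record(18)
scale = rows + 63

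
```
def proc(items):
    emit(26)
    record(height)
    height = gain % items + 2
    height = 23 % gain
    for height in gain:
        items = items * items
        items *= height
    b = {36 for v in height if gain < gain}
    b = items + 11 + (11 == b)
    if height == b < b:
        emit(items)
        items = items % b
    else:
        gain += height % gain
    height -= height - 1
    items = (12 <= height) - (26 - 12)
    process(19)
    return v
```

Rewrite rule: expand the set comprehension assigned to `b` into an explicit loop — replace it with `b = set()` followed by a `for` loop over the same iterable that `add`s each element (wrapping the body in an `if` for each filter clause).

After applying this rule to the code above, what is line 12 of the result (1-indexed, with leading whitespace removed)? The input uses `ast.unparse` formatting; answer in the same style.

b.add(36)

Transformed code:
def proc(items):
    emit(26)
    record(height)
    height = gain % items + 2
    height = 23 % gain
    for height in gain:
        items = items * items
        items *= height
    b = set()
    for v in height:
        if gain < gain:
            b.add(36)
    b = items + 11 + (11 == b)
    if height == b < b:
        emit(items)
        items = items % b
    else:
        gain += height % gain
    height -= height - 1
    items = (12 <= height) - (26 - 12)
    process(19)
    return v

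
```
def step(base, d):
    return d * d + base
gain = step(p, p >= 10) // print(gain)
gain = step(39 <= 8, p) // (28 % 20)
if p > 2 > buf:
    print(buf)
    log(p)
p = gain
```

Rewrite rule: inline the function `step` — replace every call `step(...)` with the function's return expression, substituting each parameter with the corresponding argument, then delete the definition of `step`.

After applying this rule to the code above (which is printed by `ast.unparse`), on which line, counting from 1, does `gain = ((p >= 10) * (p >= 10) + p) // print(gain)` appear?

1

Transformed code:
gain = ((p >= 10) * (p >= 10) + p) // print(gain)
gain = (p * p + (39 <= 8)) // (28 % 20)
if p > 2 > buf:
    print(buf)
    log(p)
p = gain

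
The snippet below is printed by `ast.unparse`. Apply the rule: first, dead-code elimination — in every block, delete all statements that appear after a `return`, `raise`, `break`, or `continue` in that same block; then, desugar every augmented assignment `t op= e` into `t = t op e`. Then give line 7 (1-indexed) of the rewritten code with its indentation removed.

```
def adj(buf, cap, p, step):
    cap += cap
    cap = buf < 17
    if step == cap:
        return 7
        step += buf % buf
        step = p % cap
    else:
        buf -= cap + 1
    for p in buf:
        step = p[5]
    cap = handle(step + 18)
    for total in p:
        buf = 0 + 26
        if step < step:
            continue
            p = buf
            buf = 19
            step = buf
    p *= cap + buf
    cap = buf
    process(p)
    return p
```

Transformed code:
def adj(buf, cap, p, step):
    cap = cap + cap
    cap = buf < 17
    if step == cap:
        return 7
    else:
        buf = buf - (cap + 1)
    for p in buf:
        step = p[5]
    cap = handle(step + 18)
    for total in p:
        buf = 0 + 26
        if step < step:
            continue
    p = p * (cap + buf)
    cap = buf
    process(p)
    return p

buf = buf - (cap + 1)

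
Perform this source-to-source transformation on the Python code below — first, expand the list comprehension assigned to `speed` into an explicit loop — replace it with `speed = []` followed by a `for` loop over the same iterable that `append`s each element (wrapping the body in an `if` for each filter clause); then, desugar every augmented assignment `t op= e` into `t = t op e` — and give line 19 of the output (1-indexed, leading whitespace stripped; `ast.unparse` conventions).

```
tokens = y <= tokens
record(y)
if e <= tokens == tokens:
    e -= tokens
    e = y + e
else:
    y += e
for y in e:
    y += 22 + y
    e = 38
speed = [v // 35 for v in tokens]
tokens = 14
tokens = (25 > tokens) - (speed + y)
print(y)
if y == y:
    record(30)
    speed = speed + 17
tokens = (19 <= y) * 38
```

Transformed code:
tokens = y <= tokens
record(y)
if e <= tokens == tokens:
    e = e - tokens
    e = y + e
else:
    y = y + e
for y in e:
    y = y + (22 + y)
    e = 38
speed = []
for v in tokens:
    speed.append(v // 35)
tokens = 14
tokens = (25 > tokens) - (speed + y)
print(y)
if y == y:
    record(30)
    speed = speed + 17
tokens = (19 <= y) * 38

speed = speed + 17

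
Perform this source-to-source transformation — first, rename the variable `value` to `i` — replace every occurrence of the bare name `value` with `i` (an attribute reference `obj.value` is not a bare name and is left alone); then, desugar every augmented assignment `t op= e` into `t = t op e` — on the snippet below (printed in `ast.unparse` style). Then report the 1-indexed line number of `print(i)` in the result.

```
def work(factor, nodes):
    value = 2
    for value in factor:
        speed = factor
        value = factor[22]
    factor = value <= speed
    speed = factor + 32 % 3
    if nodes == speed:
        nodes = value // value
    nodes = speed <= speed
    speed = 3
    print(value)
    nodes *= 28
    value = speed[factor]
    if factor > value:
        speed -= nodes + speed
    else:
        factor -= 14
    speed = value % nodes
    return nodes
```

Transformed code:
def work(factor, nodes):
    i = 2
    for i in factor:
        speed = factor
        i = factor[22]
    factor = i <= speed
    speed = factor + 32 % 3
    if nodes == speed:
        nodes = i // i
    nodes = speed <= speed
    speed = 3
    print(i)
    nodes = nodes * 28
    i = speed[factor]
    if factor > i:
        speed = speed - (nodes + speed)
    else:
        factor = factor - 14
    speed = i % nodes
    return nodes

12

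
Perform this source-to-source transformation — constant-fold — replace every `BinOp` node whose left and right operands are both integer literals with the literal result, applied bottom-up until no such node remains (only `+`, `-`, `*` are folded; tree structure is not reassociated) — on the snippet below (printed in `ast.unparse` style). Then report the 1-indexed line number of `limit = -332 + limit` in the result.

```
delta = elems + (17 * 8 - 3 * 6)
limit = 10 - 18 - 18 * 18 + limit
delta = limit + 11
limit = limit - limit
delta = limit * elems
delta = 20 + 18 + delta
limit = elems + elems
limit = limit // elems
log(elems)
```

2

Transformed code:
delta = elems + 118
limit = -332 + limit
delta = limit + 11
limit = limit - limit
delta = limit * elems
delta = 38 + delta
limit = elems + elems
limit = limit // elems
log(elems)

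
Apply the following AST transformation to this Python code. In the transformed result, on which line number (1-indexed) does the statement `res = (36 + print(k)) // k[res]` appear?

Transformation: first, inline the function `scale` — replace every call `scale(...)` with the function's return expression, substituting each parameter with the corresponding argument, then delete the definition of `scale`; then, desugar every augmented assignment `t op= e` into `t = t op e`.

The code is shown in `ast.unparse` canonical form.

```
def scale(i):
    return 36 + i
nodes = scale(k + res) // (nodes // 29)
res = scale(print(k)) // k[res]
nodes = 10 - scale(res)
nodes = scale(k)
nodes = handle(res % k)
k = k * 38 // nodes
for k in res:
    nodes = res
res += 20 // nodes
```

Transformed code:
nodes = (36 + (k + res)) // (nodes // 29)
res = (36 + print(k)) // k[res]
nodes = 10 - (36 + res)
nodes = 36 + k
nodes = handle(res % k)
k = k * 38 // nodes
for k in res:
    nodes = res
res = res + 20 // nodes

2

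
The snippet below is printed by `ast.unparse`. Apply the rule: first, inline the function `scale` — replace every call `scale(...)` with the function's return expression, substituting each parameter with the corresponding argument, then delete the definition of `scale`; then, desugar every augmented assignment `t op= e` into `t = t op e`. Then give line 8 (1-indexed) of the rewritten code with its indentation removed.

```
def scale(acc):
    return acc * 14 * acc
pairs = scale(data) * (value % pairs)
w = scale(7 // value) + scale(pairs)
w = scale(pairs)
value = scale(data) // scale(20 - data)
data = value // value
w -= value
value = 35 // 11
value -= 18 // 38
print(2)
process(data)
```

value = value - 18 // 38

Transformed code:
pairs = data * 14 * data * (value % pairs)
w = 7 // value * 14 * (7 // value) + pairs * 14 * pairs
w = pairs * 14 * pairs
value = data * 14 * data // ((20 - data) * 14 * (20 - data))
data = value // value
w = w - value
value = 35 // 11
value = value - 18 // 38
print(2)
process(data)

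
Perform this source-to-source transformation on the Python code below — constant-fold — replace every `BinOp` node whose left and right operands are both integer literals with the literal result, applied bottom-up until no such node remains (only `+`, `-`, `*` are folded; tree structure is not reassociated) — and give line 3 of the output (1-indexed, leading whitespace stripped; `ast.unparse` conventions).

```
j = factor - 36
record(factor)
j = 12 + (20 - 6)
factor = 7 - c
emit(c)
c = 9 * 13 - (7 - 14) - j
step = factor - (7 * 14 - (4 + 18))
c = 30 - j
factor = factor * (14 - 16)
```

Transformed code:
j = factor - 36
record(factor)
j = 26
factor = 7 - c
emit(c)
c = 124 - j
step = factor - 76
c = 30 - j
factor = factor * -2

j = 26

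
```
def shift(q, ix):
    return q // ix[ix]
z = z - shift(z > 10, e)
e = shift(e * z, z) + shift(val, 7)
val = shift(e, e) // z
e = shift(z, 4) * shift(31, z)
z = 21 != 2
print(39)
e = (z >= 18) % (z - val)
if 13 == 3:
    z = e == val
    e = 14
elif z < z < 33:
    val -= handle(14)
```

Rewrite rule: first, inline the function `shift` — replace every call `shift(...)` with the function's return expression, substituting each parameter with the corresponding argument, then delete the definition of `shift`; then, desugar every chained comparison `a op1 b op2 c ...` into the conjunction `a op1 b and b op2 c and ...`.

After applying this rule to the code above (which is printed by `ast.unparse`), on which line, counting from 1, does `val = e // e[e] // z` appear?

3

Transformed code:
z = z - (z > 10) // e[e]
e = e * z // z[z] + val // 7[7]
val = e // e[e] // z
e = z // 4[4] * (31 // z[z])
z = 21 != 2
print(39)
e = (z >= 18) % (z - val)
if 13 == 3:
    z = e == val
    e = 14
elif z < z and z < 33:
    val -= handle(14)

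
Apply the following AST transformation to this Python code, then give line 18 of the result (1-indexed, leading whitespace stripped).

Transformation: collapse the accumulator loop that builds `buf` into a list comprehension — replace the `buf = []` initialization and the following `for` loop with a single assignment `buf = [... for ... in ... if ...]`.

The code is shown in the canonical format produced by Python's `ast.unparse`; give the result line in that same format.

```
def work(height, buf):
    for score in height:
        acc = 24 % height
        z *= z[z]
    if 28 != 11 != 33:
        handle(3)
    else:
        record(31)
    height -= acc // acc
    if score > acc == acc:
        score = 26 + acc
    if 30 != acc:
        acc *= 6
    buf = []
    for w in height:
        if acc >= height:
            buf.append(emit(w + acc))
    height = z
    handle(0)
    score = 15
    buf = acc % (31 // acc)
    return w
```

buf = acc % (31 // acc)

Transformed code:
def work(height, buf):
    for score in height:
        acc = 24 % height
        z *= z[z]
    if 28 != 11 != 33:
        handle(3)
    else:
        record(31)
    height -= acc // acc
    if score > acc == acc:
        score = 26 + acc
    if 30 != acc:
        acc *= 6
    buf = [emit(w + acc) for w in height if acc >= height]
    height = z
    handle(0)
    score = 15
    buf = acc % (31 // acc)
    return w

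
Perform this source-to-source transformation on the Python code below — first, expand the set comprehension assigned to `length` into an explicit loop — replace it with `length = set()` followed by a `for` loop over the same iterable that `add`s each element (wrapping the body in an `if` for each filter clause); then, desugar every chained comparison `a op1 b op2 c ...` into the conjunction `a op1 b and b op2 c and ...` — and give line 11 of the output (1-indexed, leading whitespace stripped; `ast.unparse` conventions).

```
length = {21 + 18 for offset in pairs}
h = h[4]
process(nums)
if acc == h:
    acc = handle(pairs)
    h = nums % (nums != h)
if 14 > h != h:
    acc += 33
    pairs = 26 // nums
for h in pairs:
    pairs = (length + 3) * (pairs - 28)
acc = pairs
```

pairs = 26 // nums

Transformed code:
length = set()
for offset in pairs:
    length.add(21 + 18)
h = h[4]
process(nums)
if acc == h:
    acc = handle(pairs)
    h = nums % (nums != h)
if 14 > h and h != h:
    acc += 33
    pairs = 26 // nums
for h in pairs:
    pairs = (length + 3) * (pairs - 28)
acc = pairs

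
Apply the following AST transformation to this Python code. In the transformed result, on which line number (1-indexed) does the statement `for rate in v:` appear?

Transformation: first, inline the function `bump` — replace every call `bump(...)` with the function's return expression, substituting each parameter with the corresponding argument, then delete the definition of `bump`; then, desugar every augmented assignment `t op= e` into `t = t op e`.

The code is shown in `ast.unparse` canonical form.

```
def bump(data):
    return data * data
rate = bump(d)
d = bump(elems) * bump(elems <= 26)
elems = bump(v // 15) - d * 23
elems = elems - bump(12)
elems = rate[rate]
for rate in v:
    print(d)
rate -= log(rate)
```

6

Transformed code:
rate = d * d
d = elems * elems * ((elems <= 26) * (elems <= 26))
elems = v // 15 * (v // 15) - d * 23
elems = elems - 12 * 12
elems = rate[rate]
for rate in v:
    print(d)
rate = rate - log(rate)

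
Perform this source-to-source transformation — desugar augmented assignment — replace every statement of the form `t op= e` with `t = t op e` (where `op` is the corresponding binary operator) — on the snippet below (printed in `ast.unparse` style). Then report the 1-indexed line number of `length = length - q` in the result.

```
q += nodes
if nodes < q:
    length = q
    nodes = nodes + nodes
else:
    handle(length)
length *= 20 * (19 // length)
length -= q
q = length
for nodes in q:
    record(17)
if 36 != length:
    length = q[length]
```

8

Transformed code:
q = q + nodes
if nodes < q:
    length = q
    nodes = nodes + nodes
else:
    handle(length)
length = length * (20 * (19 // length))
length = length - q
q = length
for nodes in q:
    record(17)
if 36 != length:
    length = q[length]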